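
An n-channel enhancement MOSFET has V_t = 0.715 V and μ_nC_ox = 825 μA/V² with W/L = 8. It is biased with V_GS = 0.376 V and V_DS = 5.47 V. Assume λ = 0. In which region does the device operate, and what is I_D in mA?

V_GS = 0.376 V < V_t = 0.715 V, so the transistor is in cutoff.

Cutoff; I_D = 0 mA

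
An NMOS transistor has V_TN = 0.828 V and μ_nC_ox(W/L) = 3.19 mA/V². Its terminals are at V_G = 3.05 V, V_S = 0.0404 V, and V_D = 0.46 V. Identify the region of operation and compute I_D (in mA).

Triode; I_D = 2.64 mA

V_GS = V_G − V_S = 3.05 − 0.0404 = 3.01 V; V_DS = V_D − V_S = 0.46 − 0.0404 = 0.42 V.
V_ov = V_GS − V_TN = 3.01 − 0.828 = 2.18 V.
Since V_DS = 0.42 V < V_ov = 2.18 V, the device is in the triode region.
I_D = k_n [V_ov · V_DS − ½ V_DS²] = 3.19 × [2.18 × 0.42 − 0.5 × 0.42²] = 2.64 mA.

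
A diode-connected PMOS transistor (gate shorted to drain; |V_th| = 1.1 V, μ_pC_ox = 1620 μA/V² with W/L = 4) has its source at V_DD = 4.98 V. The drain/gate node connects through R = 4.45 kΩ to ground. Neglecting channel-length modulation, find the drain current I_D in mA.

I_D = 0.763 mA

With gate tied to drain, V_SG = V_SD ≥ V_SG − |V_th|, so the device is in saturation.
k_p = μ_pC_ox · (W/L) = 6.48 mA/V².
KCL at the drain: ½ k_p (V_SG − |V_th|)² = (V_DD − V_SG)/R.
Let x = V_SG − 1.1. Then 14.4 x² + x − 3.88 = 0, giving x = 0.485 V (positive root), so V_SG = 1.59 V.
I_D = (V_DD − V_SG)/R = (4.98 − 1.59) / 4.45 = 0.763 mA.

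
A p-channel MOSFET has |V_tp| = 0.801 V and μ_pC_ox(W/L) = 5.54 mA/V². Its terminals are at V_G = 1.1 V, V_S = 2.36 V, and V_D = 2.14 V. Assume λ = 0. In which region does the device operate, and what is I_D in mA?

V_SG = V_S − V_G = 2.36 − 1.1 = 1.26 V; V_SD = V_S − V_D = 2.36 − 2.14 = 0.22 V.
V_ov = V_SG − |V_tp| = 1.26 − 0.801 = 0.459 V.
Since V_SD = 0.22 V < V_ov = 0.459 V, the device is in the triode region.
I_D = k_p [V_ov · V_SD − ½ V_SD²] = 5.54 × [0.459 × 0.22 − 0.5 × 0.22²] = 0.425 mA.

Triode; I_D = 0.425 mA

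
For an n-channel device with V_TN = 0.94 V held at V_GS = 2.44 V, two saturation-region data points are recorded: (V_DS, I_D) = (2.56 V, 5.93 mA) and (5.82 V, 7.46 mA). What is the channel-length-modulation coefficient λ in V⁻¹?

With V_GS fixed, I_D ∝ (1 + λ V_DS) in saturation, so I_D2/I_D1 = (1 + λ V_DS2)/(1 + λ V_DS1).
7.46/5.93 = 1.258 = (1 + 5.82 λ)/(1 + 2.56 λ).
Solving: λ (I_D1 V_DS2 − I_D2 V_DS1) = I_D2 − I_D1, so λ = (7.46 − 5.93) / (5.93 × 5.82 − 7.46 × 2.56) = 1.53 / 15.4 = 0.0993 V⁻¹.

λ = 0.0993 V⁻¹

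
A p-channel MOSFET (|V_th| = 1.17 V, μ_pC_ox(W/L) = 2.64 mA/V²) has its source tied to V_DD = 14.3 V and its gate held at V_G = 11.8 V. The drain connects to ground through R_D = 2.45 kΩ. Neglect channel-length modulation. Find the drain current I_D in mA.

I_D = 2.33 mA

V_SG = V_DD − V_G = 14.3 − 11.8 = 2.5 V, so V_ov = 2.5 − 1.17 = 1.33 V.
Assume saturation: I_D = ½ k_p V_ov² = 0.5 × 2.64 × 1.33² = 2.33 mA, giving V_SD = V_DD − I_D R_D = 14.3 − 2.33 × 2.45 = 8.58 V.
V_SD = 8.58 V ≥ V_ov = 1.33 V, confirming saturation.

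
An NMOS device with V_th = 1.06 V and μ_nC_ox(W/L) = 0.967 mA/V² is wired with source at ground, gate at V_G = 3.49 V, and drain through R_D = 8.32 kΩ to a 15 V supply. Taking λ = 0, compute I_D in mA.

V_GS = V_G = 3.49 V, so V_ov = 3.49 − 1.06 = 2.43 V.
Assume saturation: I_D = ½ k_n V_ov² = 0.5 × 0.967 × 2.43² = 2.86 mA, giving V_DS = V_DD − I_D R_D = 15 − 2.86 × 8.32 = -8.75 V.
But -8.75 V < V_ov = 2.43 V, so the device is actually in triode.
In triode I_D = k_n[V_ov V_DS − ½ V_DS²] and I_D = (V_DD − V_DS)/R_D. Equating: 4.02 V_DS² − 20.55 V_DS + 15 = 0, giving V_DS = 0.882 V (the root below V_ov).
I_D = (15 − 0.882) / 8.32 = 1.7 mA.

I_D = 1.70 mA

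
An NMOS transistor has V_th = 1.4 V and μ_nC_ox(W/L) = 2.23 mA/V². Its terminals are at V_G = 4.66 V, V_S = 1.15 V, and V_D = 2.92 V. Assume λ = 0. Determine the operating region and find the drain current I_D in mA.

V_GS = V_G − V_S = 4.66 − 1.15 = 3.51 V; V_DS = V_D − V_S = 2.92 − 1.15 = 1.77 V.
V_ov = V_GS − V_th = 3.51 − 1.4 = 2.11 V.
Since V_DS = 1.77 V < V_ov = 2.11 V, the device is in the triode region.
I_D = k_n [V_ov · V_DS − ½ V_DS²] = 2.23 × [2.11 × 1.77 − 0.5 × 1.77²] = 4.84 mA.

Triode; I_D = 4.84 mA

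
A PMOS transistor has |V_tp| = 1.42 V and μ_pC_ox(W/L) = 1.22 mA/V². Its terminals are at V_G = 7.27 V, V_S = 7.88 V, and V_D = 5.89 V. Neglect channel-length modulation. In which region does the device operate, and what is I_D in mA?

Cutoff; I_D = 0 mA

V_SG = V_S − V_G = 7.88 − 7.27 = 0.61 V; V_SD = V_S − V_D = 7.88 − 5.89 = 1.99 V.
V_SG = 0.61 V < |V_tp| = 1.42 V, so the transistor is in cutoff.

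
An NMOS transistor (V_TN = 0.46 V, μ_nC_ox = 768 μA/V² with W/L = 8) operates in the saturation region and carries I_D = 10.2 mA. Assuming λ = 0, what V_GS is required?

k_n = μ_nC_ox · (W/L) = 6.144 mA/V².
In saturation I_D = ½ k_n (V_GS − V_TN)², so V_GS − V_TN = √(2 I_D / k_n) = √(2 × 10.2 / 6.144) = 1.82 V.
V_GS = 0.46 + 1.82 = 2.28 V.

V_GS = 2.28 V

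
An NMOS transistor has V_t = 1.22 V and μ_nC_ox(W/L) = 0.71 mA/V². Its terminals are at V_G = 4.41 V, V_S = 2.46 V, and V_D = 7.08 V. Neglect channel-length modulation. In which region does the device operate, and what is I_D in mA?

Saturation; I_D = 0.189 mA

V_GS = V_G − V_S = 4.41 − 2.46 = 1.95 V; V_DS = V_D − V_S = 7.08 − 2.46 = 4.62 V.
V_ov = V_GS − V_t = 1.95 − 1.22 = 0.73 V.
Since V_DS = 4.62 V ≥ V_ov = 0.73 V, the device is in saturation.
I_D = ½ k_n V_ov² = 0.5 × 0.71 × 0.73² = 0.189 mA.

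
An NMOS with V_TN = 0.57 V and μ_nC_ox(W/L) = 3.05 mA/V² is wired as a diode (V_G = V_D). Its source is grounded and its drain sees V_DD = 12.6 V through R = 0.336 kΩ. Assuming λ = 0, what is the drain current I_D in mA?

With gate tied to drain, V_GS = V_DS ≥ V_GS − V_TN, so the device is in saturation.
KCL at the drain: ½ k_n (V_GS − V_TN)² = (V_DD − V_GS)/R.
Let x = V_GS − 0.57. Then 0.512 x² + x − 12.03 = 0, giving x = 3.97 V (positive root), so V_GS = 4.54 V.
I_D = (V_DD − V_GS)/R = (12.6 − 4.54) / 0.336 = 24 mA.

I_D = 24.0 mA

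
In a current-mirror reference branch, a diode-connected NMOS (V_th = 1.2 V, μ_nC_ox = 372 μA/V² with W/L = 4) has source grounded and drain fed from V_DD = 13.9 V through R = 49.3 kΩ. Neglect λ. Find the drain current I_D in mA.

With gate tied to drain, V_GS = V_DS ≥ V_GS − V_th, so the device is in saturation.
k_n = μ_nC_ox · (W/L) = 1.488 mA/V².
KCL at the drain: ½ k_n (V_GS − V_th)² = (V_DD − V_GS)/R.
Let x = V_GS − 1.2. Then 36.7 x² + x − 12.7 = 0, giving x = 0.575 V (positive root), so V_GS = 1.77 V.
I_D = (V_DD − V_GS)/R = (13.9 − 1.77) / 49.3 = 0.246 mA.

I_D = 0.246 mA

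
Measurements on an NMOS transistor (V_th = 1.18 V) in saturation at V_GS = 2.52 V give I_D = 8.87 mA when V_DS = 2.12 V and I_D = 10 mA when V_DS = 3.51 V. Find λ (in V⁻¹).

λ = 0.114 V⁻¹

With V_GS fixed, I_D ∝ (1 + λ V_DS) in saturation, so I_D2/I_D1 = (1 + λ V_DS2)/(1 + λ V_DS1).
10/8.87 = 1.127 = (1 + 3.51 λ)/(1 + 2.12 λ).
Solving: λ (I_D1 V_DS2 − I_D2 V_DS1) = I_D2 − I_D1, so λ = (10 − 8.87) / (8.87 × 3.51 − 10 × 2.12) = 1.13 / 9.93 = 0.114 V⁻¹.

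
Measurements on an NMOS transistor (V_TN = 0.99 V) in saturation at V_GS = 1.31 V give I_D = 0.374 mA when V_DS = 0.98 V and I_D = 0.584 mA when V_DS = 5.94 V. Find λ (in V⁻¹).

With V_GS fixed, I_D ∝ (1 + λ V_DS) in saturation, so I_D2/I_D1 = (1 + λ V_DS2)/(1 + λ V_DS1).
0.584/0.374 = 1.561 = (1 + 5.94 λ)/(1 + 0.98 λ).
Solving: λ (I_D1 V_DS2 − I_D2 V_DS1) = I_D2 − I_D1, so λ = (0.584 − 0.374) / (0.374 × 5.94 − 0.584 × 0.98) = 0.21 / 1.65 = 0.127 V⁻¹.

λ = 0.127 V⁻¹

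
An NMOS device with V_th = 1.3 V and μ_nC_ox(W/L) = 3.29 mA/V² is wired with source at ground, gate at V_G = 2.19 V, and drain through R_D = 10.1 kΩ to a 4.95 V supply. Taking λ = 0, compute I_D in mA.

V_GS = V_G = 2.19 V, so V_ov = 2.19 − 1.3 = 0.89 V.
Assume saturation: I_D = ½ k_n V_ov² = 0.5 × 3.29 × 0.89² = 1.3 mA, giving V_DS = V_DD − I_D R_D = 4.95 − 1.3 × 10.1 = -8.21 V.
But -8.21 V < V_ov = 0.89 V, so the device is actually in triode.
In triode I_D = k_n[V_ov V_DS − ½ V_DS²] and I_D = (V_DD − V_DS)/R_D. Equating: 16.6 V_DS² − 30.57 V_DS + 4.95 = 0, giving V_DS = 0.179 V (the root below V_ov).
I_D = (4.95 − 0.179) / 10.1 = 0.472 mA.

I_D = 0.472 mA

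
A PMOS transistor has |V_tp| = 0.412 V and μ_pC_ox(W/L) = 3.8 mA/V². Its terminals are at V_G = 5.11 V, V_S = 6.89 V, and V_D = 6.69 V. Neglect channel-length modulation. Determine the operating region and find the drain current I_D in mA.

Triode; I_D = 0.964 mA

V_SG = V_S − V_G = 6.89 − 5.11 = 1.78 V; V_SD = V_S − V_D = 6.89 − 6.69 = 0.2 V.
V_ov = V_SG − |V_tp| = 1.78 − 0.412 = 1.37 V.
Since V_SD = 0.2 V < V_ov = 1.37 V, the device is in the triode region.
I_D = k_p [V_ov · V_SD − ½ V_SD²] = 3.8 × [1.37 × 0.2 − 0.5 × 0.2²] = 0.964 mA.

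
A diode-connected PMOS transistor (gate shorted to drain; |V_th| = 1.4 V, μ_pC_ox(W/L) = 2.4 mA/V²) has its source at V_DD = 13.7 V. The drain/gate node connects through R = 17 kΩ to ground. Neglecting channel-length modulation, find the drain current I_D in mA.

I_D = 0.679 mA

With gate tied to drain, V_SG = V_SD ≥ V_SG − |V_th|, so the device is in saturation.
KCL at the drain: ½ k_p (V_SG − |V_th|)² = (V_DD − V_SG)/R.
Let x = V_SG − 1.4. Then 20.4 x² + x − 12.3 = 0, giving x = 0.752 V (positive root), so V_SG = 2.15 V.
I_D = (V_DD − V_SG)/R = (13.7 − 2.15) / 17 = 0.679 mA.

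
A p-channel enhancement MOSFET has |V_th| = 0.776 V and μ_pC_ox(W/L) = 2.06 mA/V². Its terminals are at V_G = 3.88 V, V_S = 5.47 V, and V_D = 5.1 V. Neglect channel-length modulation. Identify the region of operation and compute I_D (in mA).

Triode; I_D = 0.479 mA

V_SG = V_S − V_G = 5.47 − 3.88 = 1.59 V; V_SD = V_S − V_D = 5.47 − 5.1 = 0.37 V.
V_ov = V_SG − |V_th| = 1.59 − 0.776 = 0.814 V.
Since V_SD = 0.37 V < V_ov = 0.814 V, the device is in the triode region.
I_D = k_p [V_ov · V_SD − ½ V_SD²] = 2.06 × [0.814 × 0.37 − 0.5 × 0.37²] = 0.479 mA.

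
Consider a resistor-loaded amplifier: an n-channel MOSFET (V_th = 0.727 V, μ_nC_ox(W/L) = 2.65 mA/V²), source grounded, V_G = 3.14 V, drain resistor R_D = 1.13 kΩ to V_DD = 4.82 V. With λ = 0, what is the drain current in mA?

I_D = 3.68 mA

V_GS = V_G = 3.14 V, so V_ov = 3.14 − 0.727 = 2.41 V.
Assume saturation: I_D = ½ k_n V_ov² = 0.5 × 2.65 × 2.41² = 7.71 mA, giving V_DS = V_DD − I_D R_D = 4.82 − 7.71 × 1.13 = -3.9 V.
But -3.9 V < V_ov = 2.41 V, so the device is actually in triode.
In triode I_D = k_n[V_ov V_DS − ½ V_DS²] and I_D = (V_DD − V_DS)/R_D. Equating: 1.5 V_DS² − 8.226 V_DS + 4.82 = 0, giving V_DS = 0.667 V (the root below V_ov).
I_D = (4.82 − 0.667) / 1.13 = 3.68 mA.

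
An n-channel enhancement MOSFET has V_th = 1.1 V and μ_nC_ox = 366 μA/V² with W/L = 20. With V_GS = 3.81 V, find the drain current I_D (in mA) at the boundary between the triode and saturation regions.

I_D = 26.9 mA

At the boundary V_DS = V_ov = V_GS − V_th = 3.81 − 1.1 = 2.71 V.
k_n = μ_nC_ox · (W/L) = 7.32 mA/V².
I_D = ½ k_n V_ov² = 0.5 × 7.32 × 2.71² = 26.9 mA.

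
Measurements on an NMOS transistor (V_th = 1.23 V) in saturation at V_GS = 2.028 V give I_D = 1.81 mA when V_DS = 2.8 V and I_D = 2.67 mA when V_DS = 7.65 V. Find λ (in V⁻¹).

λ = 0.135 V⁻¹

With V_GS fixed, I_D ∝ (1 + λ V_DS) in saturation, so I_D2/I_D1 = (1 + λ V_DS2)/(1 + λ V_DS1).
2.67/1.81 = 1.475 = (1 + 7.65 λ)/(1 + 2.8 λ).
Solving: λ (I_D1 V_DS2 − I_D2 V_DS1) = I_D2 − I_D1, so λ = (2.67 − 1.81) / (1.81 × 7.65 − 2.67 × 2.8) = 0.86 / 6.37 = 0.135 V⁻¹.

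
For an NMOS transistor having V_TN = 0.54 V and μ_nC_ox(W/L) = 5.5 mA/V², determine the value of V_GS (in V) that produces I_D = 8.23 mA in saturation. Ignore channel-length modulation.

In saturation I_D = ½ k_n (V_GS − V_TN)², so V_GS − V_TN = √(2 I_D / k_n) = √(2 × 8.23 / 5.5) = 1.73 V.
V_GS = 0.54 + 1.73 = 2.27 V.

V_GS = 2.27 V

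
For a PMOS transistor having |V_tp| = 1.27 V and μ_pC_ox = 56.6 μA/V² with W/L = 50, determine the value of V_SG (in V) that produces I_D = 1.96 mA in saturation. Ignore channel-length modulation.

k_p = μ_pC_ox · (W/L) = 2.83 mA/V².
In saturation I_D = ½ k_p (V_SG − |V_tp|)², so V_SG − |V_tp| = √(2 I_D / k_p) = √(2 × 1.96 / 2.83) = 1.18 V.
V_SG = 1.27 + 1.18 = 2.45 V.

V_SG = 2.45 V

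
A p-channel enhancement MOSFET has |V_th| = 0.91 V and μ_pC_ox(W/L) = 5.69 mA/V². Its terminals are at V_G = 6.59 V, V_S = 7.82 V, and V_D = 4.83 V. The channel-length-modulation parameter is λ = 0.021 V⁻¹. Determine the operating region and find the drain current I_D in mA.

V_SG = V_S − V_G = 7.82 − 6.59 = 1.23 V; V_SD = V_S − V_D = 7.82 − 4.83 = 2.99 V.
V_ov = V_SG − |V_th| = 1.23 − 0.91 = 0.32 V.
Since V_SD = 2.99 V ≥ V_ov = 0.32 V, the device is in saturation.
I_D = ½ k_p V_ov² (1 + λ V_SD) = 0.5 × 5.69 × 0.32² × (1 + 0.021 × 2.99) = 0.31 mA.

Saturation; I_D = 0.310 mA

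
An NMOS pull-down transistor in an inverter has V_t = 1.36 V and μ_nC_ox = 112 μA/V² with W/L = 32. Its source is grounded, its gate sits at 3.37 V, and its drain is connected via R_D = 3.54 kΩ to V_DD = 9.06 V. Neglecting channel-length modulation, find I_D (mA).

I_D = 2.45 mA

V_GS = V_G = 3.37 V, so V_ov = 3.37 − 1.36 = 2.01 V.
k_n = μ_nC_ox · (W/L) = 3.584 mA/V².
Assume saturation: I_D = ½ k_n V_ov² = 0.5 × 3.584 × 2.01² = 7.24 mA, giving V_DS = V_DD − I_D R_D = 9.06 − 7.24 × 3.54 = -16.6 V.
But -16.6 V < V_ov = 2.01 V, so the device is actually in triode.
In triode I_D = k_n[V_ov V_DS − ½ V_DS²] and I_D = (V_DD − V_DS)/R_D. Equating: 6.34 V_DS² − 26.5 V_DS + 9.06 = 0, giving V_DS = 0.376 V (the root below V_ov).
I_D = (9.06 − 0.376) / 3.54 = 2.45 mA.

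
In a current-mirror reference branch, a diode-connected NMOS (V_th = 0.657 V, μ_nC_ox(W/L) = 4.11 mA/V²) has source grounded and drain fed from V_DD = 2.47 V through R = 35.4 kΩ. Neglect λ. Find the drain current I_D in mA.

I_D = 0.0469 mA

With gate tied to drain, V_GS = V_DS ≥ V_GS − V_th, so the device is in saturation.
KCL at the drain: ½ k_n (V_GS − V_th)² = (V_DD − V_GS)/R.
Let x = V_GS − 0.657. Then 72.7 x² + x − 1.813 = 0, giving x = 0.151 V (positive root), so V_GS = 0.808 V.
I_D = (V_DD − V_GS)/R = (2.47 − 0.808) / 35.4 = 0.0469 mA.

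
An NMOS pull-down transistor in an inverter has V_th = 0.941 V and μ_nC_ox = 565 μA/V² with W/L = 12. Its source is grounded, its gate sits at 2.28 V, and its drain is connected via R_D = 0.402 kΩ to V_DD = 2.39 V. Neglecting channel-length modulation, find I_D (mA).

I_D = 4.38 mA

V_GS = V_G = 2.28 V, so V_ov = 2.28 − 0.941 = 1.34 V.
k_n = μ_nC_ox · (W/L) = 6.78 mA/V².
Assume saturation: I_D = ½ k_n V_ov² = 0.5 × 6.78 × 1.34² = 6.08 mA, giving V_DS = V_DD − I_D R_D = 2.39 − 6.08 × 0.402 = -0.0534 V.
But -0.0534 V < V_ov = 1.34 V, so the device is actually in triode.
In triode I_D = k_n[V_ov V_DS − ½ V_DS²] and I_D = (V_DD − V_DS)/R_D. Equating: 1.36 V_DS² − 4.65 V_DS + 2.39 = 0, giving V_DS = 0.631 V (the root below V_ov).
I_D = (2.39 − 0.631) / 0.402 = 4.38 mA.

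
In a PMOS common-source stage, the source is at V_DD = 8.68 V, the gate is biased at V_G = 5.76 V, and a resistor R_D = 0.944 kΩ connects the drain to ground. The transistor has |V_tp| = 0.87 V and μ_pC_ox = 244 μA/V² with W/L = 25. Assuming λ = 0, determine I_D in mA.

I_D = 8.31 mA

V_SG = V_DD − V_G = 8.68 − 5.76 = 2.92 V, so V_ov = 2.92 − 0.87 = 2.05 V.
k_p = μ_pC_ox · (W/L) = 6.1 mA/V².
Assume saturation: I_D = ½ k_p V_ov² = 0.5 × 6.1 × 2.05² = 12.8 mA, giving V_SD = V_DD − I_D R_D = 8.68 − 12.8 × 0.944 = -3.42 V.
But -3.42 V < V_ov = 2.05 V, so the device is actually in triode.
In triode I_D = k_p[V_ov V_SD − ½ V_SD²] and I_D = (V_DD − V_SD)/R_D. Equating: 2.88 V_SD² − 12.8 V_SD + 8.68 = 0, giving V_SD = 0.834 V (the root below V_ov).
I_D = (8.68 − 0.834) / 0.944 = 8.31 mA.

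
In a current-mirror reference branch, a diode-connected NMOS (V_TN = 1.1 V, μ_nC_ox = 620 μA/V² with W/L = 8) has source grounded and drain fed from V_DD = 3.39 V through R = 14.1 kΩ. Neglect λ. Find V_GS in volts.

V_GS = 1.34 V

With gate tied to drain, V_GS = V_DS ≥ V_GS − V_TN, so the device is in saturation.
k_n = μ_nC_ox · (W/L) = 4.96 mA/V².
KCL at the drain: ½ k_n (V_GS − V_TN)² = (V_DD − V_GS)/R.
Let x = V_GS − 1.1. Then 35 x² + x − 2.29 = 0, giving x = 0.242 V (positive root), so V_GS = 1.34 V.
I_D = (V_DD − V_GS)/R = (3.39 − 1.34) / 14.1 = 0.145 mA.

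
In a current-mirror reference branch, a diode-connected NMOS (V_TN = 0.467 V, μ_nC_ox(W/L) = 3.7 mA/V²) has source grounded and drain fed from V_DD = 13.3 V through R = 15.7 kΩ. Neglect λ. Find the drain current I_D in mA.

With gate tied to drain, V_GS = V_DS ≥ V_GS − V_TN, so the device is in saturation.
KCL at the drain: ½ k_n (V_GS − V_TN)² = (V_DD − V_GS)/R.
Let x = V_GS − 0.467. Then 29 x² + x − 12.83 = 0, giving x = 0.648 V (positive root), so V_GS = 1.11 V.
I_D = (V_DD − V_GS)/R = (13.3 − 1.11) / 15.7 = 0.776 mA.

I_D = 0.776 mA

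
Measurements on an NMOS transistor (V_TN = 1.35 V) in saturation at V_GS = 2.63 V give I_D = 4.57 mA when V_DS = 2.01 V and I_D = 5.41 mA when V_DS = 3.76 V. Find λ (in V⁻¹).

λ = 0.133 V⁻¹

With V_GS fixed, I_D ∝ (1 + λ V_DS) in saturation, so I_D2/I_D1 = (1 + λ V_DS2)/(1 + λ V_DS1).
5.41/4.57 = 1.184 = (1 + 3.76 λ)/(1 + 2.01 λ).
Solving: λ (I_D1 V_DS2 − I_D2 V_DS1) = I_D2 − I_D1, so λ = (5.41 − 4.57) / (4.57 × 3.76 − 5.41 × 2.01) = 0.84 / 6.31 = 0.133 V⁻¹.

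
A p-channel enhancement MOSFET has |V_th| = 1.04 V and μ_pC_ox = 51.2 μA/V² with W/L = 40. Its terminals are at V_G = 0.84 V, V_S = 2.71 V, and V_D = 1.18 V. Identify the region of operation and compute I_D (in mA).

Saturation; I_D = 0.705 mA

V_SG = V_S − V_G = 2.71 − 0.84 = 1.87 V; V_SD = V_S − V_D = 2.71 − 1.18 = 1.53 V.
k_p = μ_pC_ox · (W/L) = 2.048 mA/V².
V_ov = V_SG − |V_th| = 1.87 − 1.04 = 0.83 V.
Since V_SD = 1.53 V ≥ V_ov = 0.83 V, the device is in saturation.
I_D = ½ k_p V_ov² = 0.5 × 2.048 × 0.83² = 0.705 mA.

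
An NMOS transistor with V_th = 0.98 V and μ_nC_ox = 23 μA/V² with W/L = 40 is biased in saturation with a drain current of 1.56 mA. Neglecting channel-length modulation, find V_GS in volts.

k_n = μ_nC_ox · (W/L) = 0.92 mA/V².
In saturation I_D = ½ k_n (V_GS − V_th)², so V_GS − V_th = √(2 I_D / k_n) = √(2 × 1.56 / 0.92) = 1.84 V.
V_GS = 0.98 + 1.84 = 2.82 V.

V_GS = 2.82 V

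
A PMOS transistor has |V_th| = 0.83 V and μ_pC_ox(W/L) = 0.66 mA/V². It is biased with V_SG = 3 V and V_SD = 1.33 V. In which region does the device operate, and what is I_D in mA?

Triode; I_D = 1.32 mA

V_ov = V_SG − |V_th| = 3 − 0.83 = 2.17 V.
Since V_SD = 1.33 V < V_ov = 2.17 V, the device is in the triode region.
I_D = k_p [V_ov · V_SD − ½ V_SD²] = 0.66 × [2.17 × 1.33 − 0.5 × 1.33²] = 1.32 mA.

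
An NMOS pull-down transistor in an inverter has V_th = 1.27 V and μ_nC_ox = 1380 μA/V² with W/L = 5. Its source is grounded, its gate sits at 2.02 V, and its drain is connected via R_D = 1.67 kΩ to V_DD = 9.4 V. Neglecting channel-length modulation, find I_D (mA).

V_GS = V_G = 2.02 V, so V_ov = 2.02 − 1.27 = 0.75 V.
k_n = μ_nC_ox · (W/L) = 6.9 mA/V².
Assume saturation: I_D = ½ k_n V_ov² = 0.5 × 6.9 × 0.75² = 1.94 mA, giving V_DS = V_DD − I_D R_D = 9.4 − 1.94 × 1.67 = 6.16 V.
V_DS = 6.16 V ≥ V_ov = 0.75 V, confirming saturation.

I_D = 1.94 mA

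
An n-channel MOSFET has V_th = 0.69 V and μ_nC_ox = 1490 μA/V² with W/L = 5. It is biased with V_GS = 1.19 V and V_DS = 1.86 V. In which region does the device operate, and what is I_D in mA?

k_n = μ_nC_ox · (W/L) = 7.45 mA/V².
V_ov = V_GS − V_th = 1.19 − 0.69 = 0.5 V.
Since V_DS = 1.86 V ≥ V_ov = 0.5 V, the device is in saturation.
I_D = ½ k_n V_ov² = 0.5 × 7.45 × 0.5² = 0.931 mA.

Saturation; I_D = 0.931 mA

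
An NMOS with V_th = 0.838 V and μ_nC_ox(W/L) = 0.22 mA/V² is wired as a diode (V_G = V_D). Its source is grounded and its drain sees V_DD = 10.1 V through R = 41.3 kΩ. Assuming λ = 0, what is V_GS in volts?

V_GS = 2.16 V

With gate tied to drain, V_GS = V_DS ≥ V_GS − V_th, so the device is in saturation.
KCL at the drain: ½ k_n (V_GS − V_th)² = (V_DD − V_GS)/R.
Let x = V_GS − 0.838. Then 4.54 x² + x − 9.262 = 0, giving x = 1.32 V (positive root), so V_GS = 2.16 V.
I_D = (V_DD − V_GS)/R = (10.1 − 2.16) / 41.3 = 0.192 mA.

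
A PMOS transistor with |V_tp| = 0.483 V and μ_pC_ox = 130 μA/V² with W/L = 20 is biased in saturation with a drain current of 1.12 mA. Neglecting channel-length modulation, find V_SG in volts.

V_SG = 1.41 V

k_p = μ_pC_ox · (W/L) = 2.6 mA/V².
In saturation I_D = ½ k_p (V_SG − |V_tp|)², so V_SG − |V_tp| = √(2 I_D / k_p) = √(2 × 1.12 / 2.6) = 0.928 V.
V_SG = 0.483 + 0.928 = 1.41 V.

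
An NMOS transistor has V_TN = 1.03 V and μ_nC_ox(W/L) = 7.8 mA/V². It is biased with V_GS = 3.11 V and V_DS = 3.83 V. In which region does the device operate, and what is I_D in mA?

V_ov = V_GS − V_TN = 3.11 − 1.03 = 2.08 V.
Since V_DS = 3.83 V ≥ V_ov = 2.08 V, the device is in saturation.
I_D = ½ k_n V_ov² = 0.5 × 7.8 × 2.08² = 16.9 mA.

Saturation; I_D = 16.9 mA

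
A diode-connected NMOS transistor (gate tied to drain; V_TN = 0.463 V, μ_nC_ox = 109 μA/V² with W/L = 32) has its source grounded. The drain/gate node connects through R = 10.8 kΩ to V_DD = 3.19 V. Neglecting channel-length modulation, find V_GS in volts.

With gate tied to drain, V_GS = V_DS ≥ V_GS − V_TN, so the device is in saturation.
k_n = μ_nC_ox · (W/L) = 3.488 mA/V².
KCL at the drain: ½ k_n (V_GS − V_TN)² = (V_DD − V_GS)/R.
Let x = V_GS − 0.463. Then 18.8 x² + x − 2.727 = 0, giving x = 0.355 V (positive root), so V_GS = 0.818 V.
I_D = (V_DD − V_GS)/R = (3.19 − 0.818) / 10.8 = 0.22 mA.

V_GS = 0.818 V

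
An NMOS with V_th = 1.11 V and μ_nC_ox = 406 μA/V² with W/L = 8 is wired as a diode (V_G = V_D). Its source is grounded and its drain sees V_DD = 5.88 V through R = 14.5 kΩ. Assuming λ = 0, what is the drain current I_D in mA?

I_D = 0.299 mA

With gate tied to drain, V_GS = V_DS ≥ V_GS − V_th, so the device is in saturation.
k_n = μ_nC_ox · (W/L) = 3.248 mA/V².
KCL at the drain: ½ k_n (V_GS − V_th)² = (V_DD − V_GS)/R.
Let x = V_GS − 1.11. Then 23.5 x² + x − 4.77 = 0, giving x = 0.429 V (positive root), so V_GS = 1.54 V.
I_D = (V_DD − V_GS)/R = (5.88 − 1.54) / 14.5 = 0.299 mA.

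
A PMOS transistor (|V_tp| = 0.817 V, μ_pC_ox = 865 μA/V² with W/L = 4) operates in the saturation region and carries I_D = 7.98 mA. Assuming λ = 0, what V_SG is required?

k_p = μ_pC_ox · (W/L) = 3.46 mA/V².
In saturation I_D = ½ k_p (V_SG − |V_tp|)², so V_SG − |V_tp| = √(2 I_D / k_p) = √(2 × 7.98 / 3.46) = 2.15 V.
V_SG = 0.817 + 2.15 = 2.96 V.

V_SG = 2.96 V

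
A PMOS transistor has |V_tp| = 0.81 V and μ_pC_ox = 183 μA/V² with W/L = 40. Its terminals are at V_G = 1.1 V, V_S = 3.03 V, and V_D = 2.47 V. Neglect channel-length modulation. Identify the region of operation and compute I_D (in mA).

Triode; I_D = 3.44 mA

V_SG = V_S − V_G = 3.03 − 1.1 = 1.93 V; V_SD = V_S − V_D = 3.03 − 2.47 = 0.56 V.
k_p = μ_pC_ox · (W/L) = 7.32 mA/V².
V_ov = V_SG − |V_tp| = 1.93 − 0.81 = 1.12 V.
Since V_SD = 0.56 V < V_ov = 1.12 V, the device is in the triode region.
I_D = k_p [V_ov · V_SD − ½ V_SD²] = 7.32 × [1.12 × 0.56 − 0.5 × 0.56²] = 3.44 mA.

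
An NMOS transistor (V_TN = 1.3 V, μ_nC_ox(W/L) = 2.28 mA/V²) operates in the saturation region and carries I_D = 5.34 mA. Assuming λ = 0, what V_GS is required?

V_GS = 3.46 V

In saturation I_D = ½ k_n (V_GS − V_TN)², so V_GS − V_TN = √(2 I_D / k_n) = √(2 × 5.34 / 2.28) = 2.16 V.
V_GS = 1.3 + 2.16 = 3.46 V.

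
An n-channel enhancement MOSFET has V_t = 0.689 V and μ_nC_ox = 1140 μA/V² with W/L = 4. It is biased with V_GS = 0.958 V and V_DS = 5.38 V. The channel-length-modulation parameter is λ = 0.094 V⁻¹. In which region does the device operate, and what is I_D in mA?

Saturation; I_D = 0.248 mA

k_n = μ_nC_ox · (W/L) = 4.56 mA/V².
V_ov = V_GS − V_t = 0.958 − 0.689 = 0.269 V.
Since V_DS = 5.38 V ≥ V_ov = 0.269 V, the device is in saturation.
I_D = ½ k_n V_ov² (1 + λ V_DS) = 0.5 × 4.56 × 0.269² × (1 + 0.094 × 5.38) = 0.248 mA.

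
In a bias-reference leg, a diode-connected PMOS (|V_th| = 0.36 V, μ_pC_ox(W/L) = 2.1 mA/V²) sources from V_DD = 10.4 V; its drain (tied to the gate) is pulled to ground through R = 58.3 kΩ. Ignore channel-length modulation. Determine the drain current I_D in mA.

I_D = 0.165 mA

With gate tied to drain, V_SG = V_SD ≥ V_SG − |V_th|, so the device is in saturation.
KCL at the drain: ½ k_p (V_SG − |V_th|)² = (V_DD − V_SG)/R.
Let x = V_SG − 0.36. Then 61.2 x² + x − 10.04 = 0, giving x = 0.397 V (positive root), so V_SG = 0.757 V.
I_D = (V_DD − V_SG)/R = (10.4 − 0.757) / 58.3 = 0.165 mA.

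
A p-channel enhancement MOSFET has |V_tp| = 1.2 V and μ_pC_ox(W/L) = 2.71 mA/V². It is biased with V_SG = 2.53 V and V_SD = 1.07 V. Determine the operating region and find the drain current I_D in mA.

V_ov = V_SG − |V_tp| = 2.53 − 1.2 = 1.33 V.
Since V_SD = 1.07 V < V_ov = 1.33 V, the device is in the triode region.
I_D = k_p [V_ov · V_SD − ½ V_SD²] = 2.71 × [1.33 × 1.07 − 0.5 × 1.07²] = 2.31 mA.

Triode; I_D = 2.31 mA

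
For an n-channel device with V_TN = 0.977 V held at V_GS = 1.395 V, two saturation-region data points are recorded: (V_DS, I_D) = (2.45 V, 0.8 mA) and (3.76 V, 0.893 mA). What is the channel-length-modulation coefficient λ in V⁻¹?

λ = 0.113 V⁻¹

With V_GS fixed, I_D ∝ (1 + λ V_DS) in saturation, so I_D2/I_D1 = (1 + λ V_DS2)/(1 + λ V_DS1).
0.893/0.8 = 1.116 = (1 + 3.76 λ)/(1 + 2.45 λ).
Solving: λ (I_D1 V_DS2 − I_D2 V_DS1) = I_D2 − I_D1, so λ = (0.893 − 0.8) / (0.8 × 3.76 − 0.893 × 2.45) = 0.093 / 0.82 = 0.113 V⁻¹.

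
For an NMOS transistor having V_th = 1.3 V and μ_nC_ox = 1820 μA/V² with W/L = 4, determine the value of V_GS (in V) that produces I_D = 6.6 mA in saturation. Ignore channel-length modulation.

k_n = μ_nC_ox · (W/L) = 7.28 mA/V².
In saturation I_D = ½ k_n (V_GS − V_th)², so V_GS − V_th = √(2 I_D / k_n) = √(2 × 6.6 / 7.28) = 1.35 V.
V_GS = 1.3 + 1.35 = 2.65 V.

V_GS = 2.65 V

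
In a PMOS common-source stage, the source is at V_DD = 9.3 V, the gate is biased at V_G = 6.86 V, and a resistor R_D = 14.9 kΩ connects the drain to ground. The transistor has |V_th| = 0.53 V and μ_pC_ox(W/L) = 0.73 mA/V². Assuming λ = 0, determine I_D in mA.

V_SG = V_DD − V_G = 9.3 − 6.86 = 2.44 V, so V_ov = 2.44 − 0.53 = 1.91 V.
Assume saturation: I_D = ½ k_p V_ov² = 0.5 × 0.73 × 1.91² = 1.33 mA, giving V_SD = V_DD − I_D R_D = 9.3 − 1.33 × 14.9 = -10.5 V.
But -10.5 V < V_ov = 1.91 V, so the device is actually in triode.
In triode I_D = k_p[V_ov V_SD − ½ V_SD²] and I_D = (V_DD − V_SD)/R_D. Equating: 5.44 V_SD² − 21.78 V_SD + 9.3 = 0, giving V_SD = 0.486 V (the root below V_ov).
I_D = (9.3 − 0.486) / 14.9 = 0.592 mA.

I_D = 0.592 mA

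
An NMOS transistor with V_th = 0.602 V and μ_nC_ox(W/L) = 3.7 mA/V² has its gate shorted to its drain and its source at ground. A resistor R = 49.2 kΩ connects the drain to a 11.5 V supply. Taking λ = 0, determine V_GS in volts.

With gate tied to drain, V_GS = V_DS ≥ V_GS − V_th, so the device is in saturation.
KCL at the drain: ½ k_n (V_GS − V_th)² = (V_DD − V_GS)/R.
Let x = V_GS − 0.602. Then 91 x² + x − 10.9 = 0, giving x = 0.341 V (positive root), so V_GS = 0.943 V.
I_D = (V_DD − V_GS)/R = (11.5 − 0.943) / 49.2 = 0.215 mA.

V_GS = 0.943 V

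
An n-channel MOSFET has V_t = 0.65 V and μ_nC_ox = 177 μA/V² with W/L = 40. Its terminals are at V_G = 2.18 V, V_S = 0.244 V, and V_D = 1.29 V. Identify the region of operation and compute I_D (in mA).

V_GS = V_G − V_S = 2.18 − 0.244 = 1.94 V; V_DS = V_D − V_S = 1.29 − 0.244 = 1.05 V.
k_n = μ_nC_ox · (W/L) = 7.08 mA/V².
V_ov = V_GS − V_t = 1.94 − 0.65 = 1.29 V.
Since V_DS = 1.05 V < V_ov = 1.29 V, the device is in the triode region.
I_D = k_n [V_ov · V_DS − ½ V_DS²] = 7.08 × [1.29 × 1.05 − 0.5 × 1.05²] = 5.65 mA.

Triode; I_D = 5.65 mA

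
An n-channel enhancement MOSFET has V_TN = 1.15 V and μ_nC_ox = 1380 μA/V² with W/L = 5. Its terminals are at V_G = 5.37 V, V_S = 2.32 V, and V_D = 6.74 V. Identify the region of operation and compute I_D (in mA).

V_GS = V_G − V_S = 5.37 − 2.32 = 3.05 V; V_DS = V_D − V_S = 6.74 − 2.32 = 4.42 V.
k_n = μ_nC_ox · (W/L) = 6.9 mA/V².
V_ov = V_GS − V_TN = 3.05 − 1.15 = 1.9 V.
Since V_DS = 4.42 V ≥ V_ov = 1.9 V, the device is in saturation.
I_D = ½ k_n V_ov² = 0.5 × 6.9 × 1.9² = 12.5 mA.

Saturation; I_D = 12.5 mA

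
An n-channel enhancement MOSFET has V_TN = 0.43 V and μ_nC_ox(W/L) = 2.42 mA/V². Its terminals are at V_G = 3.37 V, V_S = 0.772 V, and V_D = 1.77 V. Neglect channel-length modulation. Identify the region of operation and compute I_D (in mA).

Triode; I_D = 4.03 mA

V_GS = V_G − V_S = 3.37 − 0.772 = 2.6 V; V_DS = V_D − V_S = 1.77 − 0.772 = 0.998 V.
V_ov = V_GS − V_TN = 2.6 − 0.43 = 2.17 V.
Since V_DS = 0.998 V < V_ov = 2.17 V, the device is in the triode region.
I_D = k_n [V_ov · V_DS − ½ V_DS²] = 2.42 × [2.17 × 0.998 − 0.5 × 0.998²] = 4.03 mA.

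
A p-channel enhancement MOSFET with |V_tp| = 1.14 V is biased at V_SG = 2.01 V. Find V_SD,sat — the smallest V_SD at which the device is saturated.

V_SD,sat = 0.870 V

The boundary between triode and saturation is V_SD = V_SG − |V_tp| = V_ov.
V_ov = 2.01 − 1.14 = 0.87 V.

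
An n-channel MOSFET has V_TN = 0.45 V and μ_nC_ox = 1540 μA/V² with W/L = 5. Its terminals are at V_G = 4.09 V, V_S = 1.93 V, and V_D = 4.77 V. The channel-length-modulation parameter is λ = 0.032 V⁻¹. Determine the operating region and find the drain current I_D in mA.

V_GS = V_G − V_S = 4.09 − 1.93 = 2.16 V; V_DS = V_D − V_S = 4.77 − 1.93 = 2.84 V.
k_n = μ_nC_ox · (W/L) = 7.7 mA/V².
V_ov = V_GS − V_TN = 2.16 − 0.45 = 1.71 V.
Since V_DS = 2.84 V ≥ V_ov = 1.71 V, the device is in saturation.
I_D = ½ k_n V_ov² (1 + λ V_DS) = 0.5 × 7.7 × 1.71² × (1 + 0.032 × 2.84) = 12.3 mA.

Saturation; I_D = 12.3 mA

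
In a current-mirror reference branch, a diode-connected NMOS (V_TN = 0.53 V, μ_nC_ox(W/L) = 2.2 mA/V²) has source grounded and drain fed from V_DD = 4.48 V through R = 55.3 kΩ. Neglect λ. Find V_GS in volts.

With gate tied to drain, V_GS = V_DS ≥ V_GS − V_TN, so the device is in saturation.
KCL at the drain: ½ k_n (V_GS − V_TN)² = (V_DD − V_GS)/R.
Let x = V_GS − 0.53. Then 60.8 x² + x − 3.95 = 0, giving x = 0.247 V (positive root), so V_GS = 0.777 V.
I_D = (V_DD − V_GS)/R = (4.48 − 0.777) / 55.3 = 0.067 mA.

V_GS = 0.777 V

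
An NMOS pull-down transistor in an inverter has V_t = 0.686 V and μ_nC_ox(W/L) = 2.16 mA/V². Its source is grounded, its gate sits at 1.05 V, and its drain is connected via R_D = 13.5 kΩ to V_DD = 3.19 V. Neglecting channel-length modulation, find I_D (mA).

V_GS = V_G = 1.05 V, so V_ov = 1.05 − 0.686 = 0.364 V.
Assume saturation: I_D = ½ k_n V_ov² = 0.5 × 2.16 × 0.364² = 0.143 mA, giving V_DS = V_DD − I_D R_D = 3.19 − 0.143 × 13.5 = 1.26 V.
V_DS = 1.26 V ≥ V_ov = 0.364 V, confirming saturation.

I_D = 0.143 mA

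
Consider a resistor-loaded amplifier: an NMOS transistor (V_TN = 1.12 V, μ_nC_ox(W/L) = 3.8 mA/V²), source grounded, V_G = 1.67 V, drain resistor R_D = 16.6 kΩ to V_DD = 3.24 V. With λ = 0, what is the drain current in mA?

V_GS = V_G = 1.67 V, so V_ov = 1.67 − 1.12 = 0.55 V.
Assume saturation: I_D = ½ k_n V_ov² = 0.5 × 3.8 × 0.55² = 0.575 mA, giving V_DS = V_DD − I_D R_D = 3.24 − 0.575 × 16.6 = -6.3 V.
But -6.3 V < V_ov = 0.55 V, so the device is actually in triode.
In triode I_D = k_n[V_ov V_DS − ½ V_DS²] and I_D = (V_DD − V_DS)/R_D. Equating: 31.5 V_DS² − 35.69 V_DS + 3.24 = 0, giving V_DS = 0.0995 V (the root below V_ov).
I_D = (3.24 − 0.0995) / 16.6 = 0.189 mA.

I_D = 0.189 mA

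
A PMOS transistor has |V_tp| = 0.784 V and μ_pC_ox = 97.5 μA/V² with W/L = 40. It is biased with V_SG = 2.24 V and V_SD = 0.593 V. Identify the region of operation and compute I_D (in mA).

k_p = μ_pC_ox · (W/L) = 3.9 mA/V².
V_ov = V_SG − |V_tp| = 2.24 − 0.784 = 1.46 V.
Since V_SD = 0.593 V < V_ov = 1.46 V, the device is in the triode region.
I_D = k_p [V_ov · V_SD − ½ V_SD²] = 3.9 × [1.46 × 0.593 − 0.5 × 0.593²] = 2.68 mA.

Triode; I_D = 2.68 mA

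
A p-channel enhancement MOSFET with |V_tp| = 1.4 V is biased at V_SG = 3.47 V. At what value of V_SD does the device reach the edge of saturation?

The boundary between triode and saturation is V_SD = V_SG − |V_tp| = V_ov.
V_ov = 3.47 − 1.4 = 2.07 V.

V_SD,sat = 2.07 V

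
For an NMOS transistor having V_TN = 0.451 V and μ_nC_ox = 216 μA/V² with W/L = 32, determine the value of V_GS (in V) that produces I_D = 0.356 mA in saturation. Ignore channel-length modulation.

V_GS = 0.772 V

k_n = μ_nC_ox · (W/L) = 6.912 mA/V².
In saturation I_D = ½ k_n (V_GS − V_TN)², so V_GS − V_TN = √(2 I_D / k_n) = √(2 × 0.356 / 6.912) = 0.321 V.
V_GS = 0.451 + 0.321 = 0.772 V.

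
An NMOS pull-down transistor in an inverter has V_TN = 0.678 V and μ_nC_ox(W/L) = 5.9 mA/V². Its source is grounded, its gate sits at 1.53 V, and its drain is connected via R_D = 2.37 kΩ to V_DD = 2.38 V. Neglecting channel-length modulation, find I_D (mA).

V_GS = V_G = 1.53 V, so V_ov = 1.53 − 0.678 = 0.852 V.
Assume saturation: I_D = ½ k_n V_ov² = 0.5 × 5.9 × 0.852² = 2.14 mA, giving V_DS = V_DD − I_D R_D = 2.38 − 2.14 × 2.37 = -2.7 V.
But -2.7 V < V_ov = 0.852 V, so the device is actually in triode.
In triode I_D = k_n[V_ov V_DS − ½ V_DS²] and I_D = (V_DD − V_DS)/R_D. Equating: 6.99 V_DS² − 12.91 V_DS + 2.38 = 0, giving V_DS = 0.208 V (the root below V_ov).
I_D = (2.38 − 0.208) / 2.37 = 0.917 mA.

I_D = 0.917 mA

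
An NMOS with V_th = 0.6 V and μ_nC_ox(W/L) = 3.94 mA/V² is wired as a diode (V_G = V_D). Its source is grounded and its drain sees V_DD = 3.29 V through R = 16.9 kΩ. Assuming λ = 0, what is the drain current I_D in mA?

I_D = 0.143 mA

With gate tied to drain, V_GS = V_DS ≥ V_GS − V_th, so the device is in saturation.
KCL at the drain: ½ k_n (V_GS − V_th)² = (V_DD − V_GS)/R.
Let x = V_GS − 0.6. Then 33.3 x² + x − 2.69 = 0, giving x = 0.27 V (positive root), so V_GS = 0.87 V.
I_D = (V_DD − V_GS)/R = (3.29 − 0.87) / 16.9 = 0.143 mA.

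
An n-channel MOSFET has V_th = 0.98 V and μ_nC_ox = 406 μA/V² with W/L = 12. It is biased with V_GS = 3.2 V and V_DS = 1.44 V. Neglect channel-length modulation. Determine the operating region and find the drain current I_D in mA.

k_n = μ_nC_ox · (W/L) = 4.872 mA/V².
V_ov = V_GS − V_th = 3.2 − 0.98 = 2.22 V.
Since V_DS = 1.44 V < V_ov = 2.22 V, the device is in the triode region.
I_D = k_n [V_ov · V_DS − ½ V_DS²] = 4.872 × [2.22 × 1.44 − 0.5 × 1.44²] = 10.5 mA.

Triode; I_D = 10.5 mA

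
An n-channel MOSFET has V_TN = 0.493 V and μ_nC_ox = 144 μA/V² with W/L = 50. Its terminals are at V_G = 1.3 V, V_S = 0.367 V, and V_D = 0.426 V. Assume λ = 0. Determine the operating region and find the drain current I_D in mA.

V_GS = V_G − V_S = 1.3 − 0.367 = 0.933 V; V_DS = V_D − V_S = 0.426 − 0.367 = 0.059 V.
k_n = μ_nC_ox · (W/L) = 7.2 mA/V².
V_ov = V_GS − V_TN = 0.933 − 0.493 = 0.44 V.
Since V_DS = 0.059 V < V_ov = 0.44 V, the device is in the triode region.
I_D = k_n [V_ov · V_DS − ½ V_DS²] = 7.2 × [0.44 × 0.059 − 0.5 × 0.059²] = 0.174 mA.

Triode; I_D = 0.174 mA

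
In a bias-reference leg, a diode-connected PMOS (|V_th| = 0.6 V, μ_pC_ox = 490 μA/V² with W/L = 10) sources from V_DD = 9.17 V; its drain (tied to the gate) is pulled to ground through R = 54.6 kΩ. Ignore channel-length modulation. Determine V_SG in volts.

V_SG = 0.849 V

With gate tied to drain, V_SG = V_SD ≥ V_SG − |V_th|, so the device is in saturation.
k_p = μ_pC_ox · (W/L) = 4.9 mA/V².
KCL at the drain: ½ k_p (V_SG − |V_th|)² = (V_DD − V_SG)/R.
Let x = V_SG − 0.6. Then 134 x² + x − 8.57 = 0, giving x = 0.249 V (positive root), so V_SG = 0.849 V.
I_D = (V_DD − V_SG)/R = (9.17 − 0.849) / 54.6 = 0.152 mA.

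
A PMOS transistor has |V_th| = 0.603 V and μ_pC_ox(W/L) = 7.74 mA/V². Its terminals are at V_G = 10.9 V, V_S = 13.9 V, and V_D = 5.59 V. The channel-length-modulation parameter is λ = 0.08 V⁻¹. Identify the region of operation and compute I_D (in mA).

Saturation; I_D = 37.0 mA

V_SG = V_S − V_G = 13.9 − 10.9 = 3 V; V_SD = V_S − V_D = 13.9 − 5.59 = 8.31 V.
V_ov = V_SG − |V_th| = 3 − 0.603 = 2.4 V.
Since V_SD = 8.31 V ≥ V_ov = 2.4 V, the device is in saturation.
I_D = ½ k_p V_ov² (1 + λ V_SD) = 0.5 × 7.74 × 2.4² × (1 + 0.08 × 8.31) = 37 mA.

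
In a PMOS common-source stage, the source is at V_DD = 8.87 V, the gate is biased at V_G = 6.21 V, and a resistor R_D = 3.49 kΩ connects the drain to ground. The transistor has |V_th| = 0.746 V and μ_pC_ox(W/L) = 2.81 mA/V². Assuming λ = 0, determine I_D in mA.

V_SG = V_DD − V_G = 8.87 − 6.21 = 2.66 V, so V_ov = 2.66 − 0.746 = 1.91 V.
Assume saturation: I_D = ½ k_p V_ov² = 0.5 × 2.81 × 1.91² = 5.15 mA, giving V_SD = V_DD − I_D R_D = 8.87 − 5.15 × 3.49 = -9.09 V.
But -9.09 V < V_ov = 1.91 V, so the device is actually in triode.
In triode I_D = k_p[V_ov V_SD − ½ V_SD²] and I_D = (V_DD − V_SD)/R_D. Equating: 4.9 V_SD² − 19.77 V_SD + 8.87 = 0, giving V_SD = 0.514 V (the root below V_ov).
I_D = (8.87 − 0.514) / 3.49 = 2.39 mA.

I_D = 2.39 mA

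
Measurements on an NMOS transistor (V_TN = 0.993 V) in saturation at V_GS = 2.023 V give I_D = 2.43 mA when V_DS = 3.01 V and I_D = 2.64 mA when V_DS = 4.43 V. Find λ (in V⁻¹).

With V_GS fixed, I_D ∝ (1 + λ V_DS) in saturation, so I_D2/I_D1 = (1 + λ V_DS2)/(1 + λ V_DS1).
2.64/2.43 = 1.086 = (1 + 4.43 λ)/(1 + 3.01 λ).
Solving: λ (I_D1 V_DS2 − I_D2 V_DS1) = I_D2 − I_D1, so λ = (2.64 − 2.43) / (2.43 × 4.43 − 2.64 × 3.01) = 0.21 / 2.82 = 0.0745 V⁻¹.

λ = 0.0745 V⁻¹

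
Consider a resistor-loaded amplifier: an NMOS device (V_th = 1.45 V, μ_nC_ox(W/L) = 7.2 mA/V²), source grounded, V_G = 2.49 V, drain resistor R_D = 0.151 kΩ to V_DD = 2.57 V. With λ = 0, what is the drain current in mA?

I_D = 3.89 mA

V_GS = V_G = 2.49 V, so V_ov = 2.49 − 1.45 = 1.04 V.
Assume saturation: I_D = ½ k_n V_ov² = 0.5 × 7.2 × 1.04² = 3.89 mA, giving V_DS = V_DD − I_D R_D = 2.57 − 3.89 × 0.151 = 1.98 V.
V_DS = 1.98 V ≥ V_ov = 1.04 V, confirming saturation.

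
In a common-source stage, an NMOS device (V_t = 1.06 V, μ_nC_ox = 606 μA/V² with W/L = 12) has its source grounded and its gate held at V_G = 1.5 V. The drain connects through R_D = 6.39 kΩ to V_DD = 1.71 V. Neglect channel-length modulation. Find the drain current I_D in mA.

I_D = 0.254 mA

V_GS = V_G = 1.5 V, so V_ov = 1.5 − 1.06 = 0.44 V.
k_n = μ_nC_ox · (W/L) = 7.272 mA/V².
Assume saturation: I_D = ½ k_n V_ov² = 0.5 × 7.272 × 0.44² = 0.704 mA, giving V_DS = V_DD − I_D R_D = 1.71 − 0.704 × 6.39 = -2.79 V.
But -2.79 V < V_ov = 0.44 V, so the device is actually in triode.
In triode I_D = k_n[V_ov V_DS − ½ V_DS²] and I_D = (V_DD − V_DS)/R_D. Equating: 23.2 V_DS² − 21.45 V_DS + 1.71 = 0, giving V_DS = 0.0882 V (the root below V_ov).
I_D = (1.71 − 0.0882) / 6.39 = 0.254 mA.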